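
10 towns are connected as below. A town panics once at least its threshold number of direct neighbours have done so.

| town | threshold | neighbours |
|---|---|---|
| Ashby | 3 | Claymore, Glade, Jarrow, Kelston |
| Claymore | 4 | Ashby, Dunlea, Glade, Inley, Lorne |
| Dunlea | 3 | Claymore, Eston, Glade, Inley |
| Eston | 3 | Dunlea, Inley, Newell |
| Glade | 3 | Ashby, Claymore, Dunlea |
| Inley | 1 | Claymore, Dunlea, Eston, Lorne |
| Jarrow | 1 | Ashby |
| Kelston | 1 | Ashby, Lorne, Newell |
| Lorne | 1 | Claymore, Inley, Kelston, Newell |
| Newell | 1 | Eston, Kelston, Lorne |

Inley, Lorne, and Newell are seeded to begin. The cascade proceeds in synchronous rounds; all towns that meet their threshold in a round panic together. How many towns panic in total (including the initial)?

Round 1 — Inley, Lorne, Newell panic (initial).
Round 2 — checking thresholds:
  Claymore: 2 of 5 neighbours < 4, below threshold.
  Dunlea: 1 of 4 neighbours < 3, below threshold.
  Eston: 2 of 3 neighbours < 3, below threshold.
  Kelston: 2 of 3 neighbours ≥ 1, panics.
Round 3 — no new panics; cascade stops.

4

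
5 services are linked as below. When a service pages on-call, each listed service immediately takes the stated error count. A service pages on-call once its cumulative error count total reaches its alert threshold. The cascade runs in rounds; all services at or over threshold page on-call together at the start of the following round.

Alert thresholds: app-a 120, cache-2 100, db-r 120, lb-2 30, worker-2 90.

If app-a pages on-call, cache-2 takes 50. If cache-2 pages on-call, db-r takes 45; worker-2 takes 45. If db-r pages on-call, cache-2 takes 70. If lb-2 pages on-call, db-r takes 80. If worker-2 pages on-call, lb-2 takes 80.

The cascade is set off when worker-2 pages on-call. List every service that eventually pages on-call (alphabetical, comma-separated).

lb-2, worker-2

Round 1 — worker-2 pages on-call (initial).
  lb-2: +80 → 80 ≥ 30
Round 2 — lb-2 pages on-call.
  db-r: +80 → 80 < 120
No further pages.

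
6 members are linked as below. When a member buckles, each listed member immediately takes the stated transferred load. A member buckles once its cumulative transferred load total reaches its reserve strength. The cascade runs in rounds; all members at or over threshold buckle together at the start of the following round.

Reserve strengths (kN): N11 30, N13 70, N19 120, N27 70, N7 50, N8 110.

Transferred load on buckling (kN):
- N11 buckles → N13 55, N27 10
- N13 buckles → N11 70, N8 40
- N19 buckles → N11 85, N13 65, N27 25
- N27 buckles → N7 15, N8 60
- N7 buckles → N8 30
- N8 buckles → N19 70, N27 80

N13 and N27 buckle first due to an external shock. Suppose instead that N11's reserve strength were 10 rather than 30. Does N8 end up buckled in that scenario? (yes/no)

no

With N11's reserve strength at 10:
Round 1 — N13, N27 buckle (initial).
  N11: +70 → 70 ≥ 10
  N7: +15 → 15 < 50
  N8: +40+60 → 100 < 110
Round 2 — N11 buckles.
No further bucklings.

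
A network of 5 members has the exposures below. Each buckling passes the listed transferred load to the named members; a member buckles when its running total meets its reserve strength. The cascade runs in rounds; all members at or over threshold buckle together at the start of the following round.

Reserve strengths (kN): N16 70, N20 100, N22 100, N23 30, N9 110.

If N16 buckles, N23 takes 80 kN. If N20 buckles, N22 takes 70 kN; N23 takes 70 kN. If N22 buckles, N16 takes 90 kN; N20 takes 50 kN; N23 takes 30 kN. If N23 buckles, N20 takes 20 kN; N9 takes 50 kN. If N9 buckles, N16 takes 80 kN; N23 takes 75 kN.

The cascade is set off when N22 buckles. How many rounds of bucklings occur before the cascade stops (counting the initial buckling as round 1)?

Round 1 — N22 buckles (initial).
  N16: +90 → 90 ≥ 70
  N20: +50 → 50 < 100
  N23: +30 → 30 ≥ 30
Round 2 — N16, N23 buckle.
  N20: +20 → 70 < 100
  N9: +50 → 50 < 110
No further bucklings.

2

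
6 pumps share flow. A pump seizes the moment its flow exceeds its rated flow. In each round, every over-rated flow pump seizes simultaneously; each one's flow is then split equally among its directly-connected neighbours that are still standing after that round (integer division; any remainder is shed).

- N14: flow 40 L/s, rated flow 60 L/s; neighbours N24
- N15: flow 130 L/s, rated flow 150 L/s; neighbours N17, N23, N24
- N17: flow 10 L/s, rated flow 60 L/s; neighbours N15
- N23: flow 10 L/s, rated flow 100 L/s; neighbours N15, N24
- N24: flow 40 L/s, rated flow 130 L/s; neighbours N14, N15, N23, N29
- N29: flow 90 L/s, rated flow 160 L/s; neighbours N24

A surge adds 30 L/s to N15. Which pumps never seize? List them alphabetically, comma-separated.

N14, N23, N24, N29

Round 1 — N15 at 160 > 150. N15 seizes.
  N15 sheds 160 L/s to N17, N23, N24: 53 each (1 lost).
    N17: 10+53 = 63 > 60
    N23: 10+53 = 63 ≤ 100
    N24: 40+53 = 93 ≤ 130
Round 2 — N17 seizes.
  N17 sheds 63 L/s: no online neighbours, lost.
No further seizures.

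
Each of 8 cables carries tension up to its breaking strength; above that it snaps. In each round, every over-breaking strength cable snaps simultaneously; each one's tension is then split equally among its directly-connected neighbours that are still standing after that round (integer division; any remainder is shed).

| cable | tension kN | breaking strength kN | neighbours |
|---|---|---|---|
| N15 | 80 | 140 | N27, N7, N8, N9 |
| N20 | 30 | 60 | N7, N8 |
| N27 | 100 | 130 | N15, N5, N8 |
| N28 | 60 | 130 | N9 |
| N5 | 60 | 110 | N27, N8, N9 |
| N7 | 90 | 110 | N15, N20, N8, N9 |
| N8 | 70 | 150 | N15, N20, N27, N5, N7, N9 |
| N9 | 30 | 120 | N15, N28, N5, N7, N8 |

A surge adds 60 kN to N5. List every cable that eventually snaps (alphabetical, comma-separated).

Round 1 — N5 at 120 > 110. N5 snaps.
  N5 sheds 120 kN to N27, N8, N9: 40 each.
    N27: 100+40 = 140 > 130
    N8: 70+40 = 110 ≤ 150
    N9: 30+40 = 70 ≤ 120
Round 2 — N27 snaps.
  N27 sheds 140 kN to N15, N8: 70 each.
    N15: 80+70 = 150 > 140
    N8: 110+70 = 180 > 150
Round 3 — N15, N8 snap.
  N15 sheds 150 kN to N7, N9: 75 each.
    N7: 90+75 = 165 > 110
    N9: 70+75 = 145 > 120
  N8 sheds 180 kN to N20, N7, N9: 60 each.
    N20: 30+60 = 90 > 60
    N7: 165+60 = 225 > 110
    N9: 145+60 = 205 > 120
Round 4 — N20, N7, N9 snap.
  N20 sheds 90 kN: no online neighbours, lost.
  N7 sheds 225 kN: no online neighbours, lost.
  N9 sheds 205 kN to N28: 205 each.
    N28: 60+205 = 265 > 130
Round 5 — N28 snaps.
  N28 sheds 265 kN: no online neighbours, lost.
No further breaks.

N15, N20, N27, N28, N5, N7, N8, N9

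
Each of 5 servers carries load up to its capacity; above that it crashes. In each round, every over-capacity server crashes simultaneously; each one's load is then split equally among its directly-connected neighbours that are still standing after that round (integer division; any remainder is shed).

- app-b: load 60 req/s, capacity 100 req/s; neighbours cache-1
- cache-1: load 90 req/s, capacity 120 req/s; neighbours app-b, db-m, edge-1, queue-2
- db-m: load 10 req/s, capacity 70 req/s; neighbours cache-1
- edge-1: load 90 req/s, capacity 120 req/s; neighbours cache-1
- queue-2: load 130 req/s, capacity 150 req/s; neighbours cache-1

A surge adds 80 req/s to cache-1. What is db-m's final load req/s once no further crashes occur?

52

Round 1 — cache-1 at 170 > 120. cache-1 crashes.
  cache-1 sheds 170 req/s to app-b, db-m, edge-1, queue-2: 42 each (2 lost).
    app-b: 60+42 = 102 > 100
    db-m: 10+42 = 52 ≤ 70
    edge-1: 90+42 = 132 > 120
    queue-2: 130+42 = 172 > 150
Round 2 — app-b, edge-1, queue-2 crash.
  app-b sheds 102 req/s: no online neighbours, lost.
  edge-1 sheds 132 req/s: no online neighbours, lost.
  queue-2 sheds 172 req/s: no online neighbours, lost.
No further crashes.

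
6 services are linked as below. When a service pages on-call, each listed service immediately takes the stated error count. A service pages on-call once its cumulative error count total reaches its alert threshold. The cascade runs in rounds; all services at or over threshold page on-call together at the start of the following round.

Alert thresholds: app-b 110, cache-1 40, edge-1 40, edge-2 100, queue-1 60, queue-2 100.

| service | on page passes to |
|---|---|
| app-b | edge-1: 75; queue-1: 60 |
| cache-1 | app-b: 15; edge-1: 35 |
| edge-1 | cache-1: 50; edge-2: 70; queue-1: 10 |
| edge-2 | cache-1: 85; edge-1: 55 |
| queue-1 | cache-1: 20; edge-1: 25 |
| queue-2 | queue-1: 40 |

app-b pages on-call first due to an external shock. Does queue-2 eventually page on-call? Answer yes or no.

Round 1 — app-b pages on-call (initial).
  edge-1: +75 → 75 ≥ 40
  queue-1: +60 → 60 ≥ 60
Round 2 — edge-1, queue-1 page on-call.
  cache-1: +50+20 → 70 ≥ 40
  edge-2: +70 → 70 < 100
Round 3 — cache-1 pages on-call.
No further pages.

no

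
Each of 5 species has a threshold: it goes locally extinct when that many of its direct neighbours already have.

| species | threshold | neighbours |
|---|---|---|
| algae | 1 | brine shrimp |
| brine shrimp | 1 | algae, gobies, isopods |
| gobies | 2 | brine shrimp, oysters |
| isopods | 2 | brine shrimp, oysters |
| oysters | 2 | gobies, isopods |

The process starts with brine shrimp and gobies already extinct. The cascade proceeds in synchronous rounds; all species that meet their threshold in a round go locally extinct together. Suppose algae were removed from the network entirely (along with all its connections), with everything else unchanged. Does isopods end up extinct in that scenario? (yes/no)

With algae removed:
Round 1 — brine shrimp, gobies go locally extinct (initial).
Round 2 — no new extinctions; cascade stops.

no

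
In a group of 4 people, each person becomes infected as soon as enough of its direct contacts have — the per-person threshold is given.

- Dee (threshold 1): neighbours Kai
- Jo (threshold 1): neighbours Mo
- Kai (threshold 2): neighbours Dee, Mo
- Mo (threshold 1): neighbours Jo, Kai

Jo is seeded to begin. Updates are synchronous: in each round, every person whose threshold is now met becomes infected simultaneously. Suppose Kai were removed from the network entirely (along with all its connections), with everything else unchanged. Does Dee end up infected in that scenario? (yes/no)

With Kai removed:
Round 1 — Jo becomes infected (initial).
Round 2 — checking thresholds:
  Mo: 1 of 1 neighbours ≥ 1, becomes infected.
Round 3 — no new infections; cascade stops.

no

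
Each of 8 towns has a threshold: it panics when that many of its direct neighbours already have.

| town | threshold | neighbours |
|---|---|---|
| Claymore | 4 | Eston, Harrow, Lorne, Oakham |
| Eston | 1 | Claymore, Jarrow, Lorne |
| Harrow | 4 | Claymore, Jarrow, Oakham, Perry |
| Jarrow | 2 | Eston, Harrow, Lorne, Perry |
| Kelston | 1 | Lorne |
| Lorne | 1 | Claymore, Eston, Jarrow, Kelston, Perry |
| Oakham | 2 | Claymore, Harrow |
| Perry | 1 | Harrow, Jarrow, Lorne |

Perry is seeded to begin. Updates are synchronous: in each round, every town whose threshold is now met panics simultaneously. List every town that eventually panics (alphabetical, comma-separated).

Round 1 — Perry panics (initial).
Round 2 — checking thresholds:
  Harrow: 1 of 4 neighbours < 4, not yet.
  Jarrow: 1 of 4 neighbours < 2, not yet.
  Lorne: 1 of 5 neighbours ≥ 1, panics.
Round 3 — checking thresholds:
  Claymore: 1 of 4 neighbours < 4, not yet.
  Eston: 1 of 3 neighbours ≥ 1, panics.
  Harrow: 1 of 4 neighbours < 4, not yet.
  Jarrow: 2 of 4 neighbours ≥ 2, panics.
  Kelston: 1 of 1 neighbours ≥ 1, panics.
Round 4 — no new panics; cascade stops.

Eston, Jarrow, Kelston, Lorne, Perry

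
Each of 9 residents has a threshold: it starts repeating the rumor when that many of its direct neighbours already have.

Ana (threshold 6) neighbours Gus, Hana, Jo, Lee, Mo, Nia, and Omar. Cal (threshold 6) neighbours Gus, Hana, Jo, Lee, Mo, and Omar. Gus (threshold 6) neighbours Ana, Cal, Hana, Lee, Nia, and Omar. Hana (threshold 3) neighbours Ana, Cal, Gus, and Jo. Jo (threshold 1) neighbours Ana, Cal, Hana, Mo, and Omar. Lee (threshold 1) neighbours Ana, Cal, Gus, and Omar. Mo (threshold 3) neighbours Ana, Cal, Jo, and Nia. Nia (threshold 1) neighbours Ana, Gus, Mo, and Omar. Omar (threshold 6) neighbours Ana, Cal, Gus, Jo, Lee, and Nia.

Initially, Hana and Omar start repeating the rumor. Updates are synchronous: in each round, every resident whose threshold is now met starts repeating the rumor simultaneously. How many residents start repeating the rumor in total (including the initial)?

Round 1 — Hana, Omar start repeating the rumor (initial).
Round 2 — checking thresholds:
  Ana: 2 of 7 neighbours < 6, below threshold.
  Cal: 2 of 6 neighbours < 6, below threshold.
  Gus: 2 of 6 neighbours < 6, below threshold.
  Jo: 2 of 5 neighbours ≥ 1, starts repeating the rumor.
  Lee: 1 of 4 neighbours ≥ 1, starts repeating the rumor.
  Nia: 1 of 4 neighbours ≥ 1, starts repeating the rumor.
Round 3 — no new spreads; cascade stops.

5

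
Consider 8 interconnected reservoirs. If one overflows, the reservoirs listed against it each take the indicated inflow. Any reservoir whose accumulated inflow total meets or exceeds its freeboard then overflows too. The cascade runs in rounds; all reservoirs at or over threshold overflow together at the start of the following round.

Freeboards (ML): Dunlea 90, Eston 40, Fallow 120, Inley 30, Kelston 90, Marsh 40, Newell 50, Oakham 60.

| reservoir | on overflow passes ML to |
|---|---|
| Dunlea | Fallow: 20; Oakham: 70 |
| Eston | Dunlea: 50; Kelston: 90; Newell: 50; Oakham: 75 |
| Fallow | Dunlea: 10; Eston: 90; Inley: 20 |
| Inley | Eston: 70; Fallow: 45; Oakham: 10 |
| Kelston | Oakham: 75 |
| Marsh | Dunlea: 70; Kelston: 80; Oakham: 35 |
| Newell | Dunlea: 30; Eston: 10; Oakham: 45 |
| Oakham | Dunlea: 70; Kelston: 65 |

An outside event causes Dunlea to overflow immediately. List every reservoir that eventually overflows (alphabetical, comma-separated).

Round 1 — Dunlea overflows (initial).
  Fallow: +20 → 20 < 120
  Oakham: +70 → 70 ≥ 60
Round 2 — Oakham overflows.
  Kelston: +65 → 65 < 90
No further overflows.

Dunlea, Oakham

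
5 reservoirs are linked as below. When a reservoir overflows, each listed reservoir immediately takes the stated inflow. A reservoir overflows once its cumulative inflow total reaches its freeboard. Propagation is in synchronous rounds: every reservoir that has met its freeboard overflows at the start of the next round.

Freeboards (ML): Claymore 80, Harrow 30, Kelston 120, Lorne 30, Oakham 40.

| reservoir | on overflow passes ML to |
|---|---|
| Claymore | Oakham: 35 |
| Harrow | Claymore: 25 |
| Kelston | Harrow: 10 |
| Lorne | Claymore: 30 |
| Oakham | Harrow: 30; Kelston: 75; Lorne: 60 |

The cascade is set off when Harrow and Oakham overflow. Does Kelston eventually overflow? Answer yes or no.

no

Round 1 — Harrow, Oakham overflow (initial).
  Claymore: +25 → 25 < 80
  Kelston: +75 → 75 < 120
  Lorne: +60 → 60 ≥ 30
Round 2 — Lorne overflows.
  Claymore: +30 → 55 < 80
No further overflows.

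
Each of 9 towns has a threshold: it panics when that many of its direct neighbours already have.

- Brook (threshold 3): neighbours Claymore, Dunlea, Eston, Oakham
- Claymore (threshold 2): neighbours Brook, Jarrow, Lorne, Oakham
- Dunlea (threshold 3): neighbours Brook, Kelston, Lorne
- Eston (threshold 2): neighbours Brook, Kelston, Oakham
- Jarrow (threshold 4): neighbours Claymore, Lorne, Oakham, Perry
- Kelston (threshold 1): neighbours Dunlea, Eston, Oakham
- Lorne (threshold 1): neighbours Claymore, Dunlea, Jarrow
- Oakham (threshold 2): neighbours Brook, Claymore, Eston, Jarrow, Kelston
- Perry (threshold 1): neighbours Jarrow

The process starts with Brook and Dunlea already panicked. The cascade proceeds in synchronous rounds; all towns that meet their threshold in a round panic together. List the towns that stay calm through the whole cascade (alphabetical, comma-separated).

Jarrow, Perry

Round 1 — Brook, Dunlea panic (initial).
Round 2 — checking thresholds:
  Claymore: 1 of 4 neighbours < 2, not yet.
  Eston: 1 of 3 neighbours < 2, not yet.
  Kelston: 1 of 3 neighbours ≥ 1, panics.
  Lorne: 1 of 3 neighbours ≥ 1, panics.
  Oakham: 1 of 5 neighbours < 2, not yet.
Round 3 — checking thresholds:
  Claymore: 2 of 4 neighbours ≥ 2, panics.
  Eston: 2 of 3 neighbours ≥ 2, panics.
  Jarrow: 1 of 4 neighbours < 4, not yet.
  Oakham: 2 of 5 neighbours ≥ 2, panics.
Round 4 — no new panics; cascade stops.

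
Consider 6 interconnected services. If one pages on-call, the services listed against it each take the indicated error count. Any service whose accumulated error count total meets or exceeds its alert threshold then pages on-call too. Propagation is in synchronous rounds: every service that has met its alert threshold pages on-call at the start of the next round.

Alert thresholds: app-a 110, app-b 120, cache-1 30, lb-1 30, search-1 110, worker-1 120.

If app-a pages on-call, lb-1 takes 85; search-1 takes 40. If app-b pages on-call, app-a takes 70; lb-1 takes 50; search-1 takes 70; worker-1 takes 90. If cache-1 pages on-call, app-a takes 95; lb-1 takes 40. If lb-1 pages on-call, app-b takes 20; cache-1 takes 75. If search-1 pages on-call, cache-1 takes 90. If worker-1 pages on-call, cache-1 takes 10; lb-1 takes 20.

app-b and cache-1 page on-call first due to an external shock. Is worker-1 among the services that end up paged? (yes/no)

no

Round 1 — app-b, cache-1 page on-call (initial).
  app-a: +70+95 → 165 ≥ 110
  lb-1: +50+40 → 90 ≥ 30
  search-1: +70 → 70 < 110
  worker-1: +90 → 90 < 120
Round 2 — app-a, lb-1 page on-call.
  search-1: +40 → 110 ≥ 110
Round 3 — search-1 pages on-call.
No further pages.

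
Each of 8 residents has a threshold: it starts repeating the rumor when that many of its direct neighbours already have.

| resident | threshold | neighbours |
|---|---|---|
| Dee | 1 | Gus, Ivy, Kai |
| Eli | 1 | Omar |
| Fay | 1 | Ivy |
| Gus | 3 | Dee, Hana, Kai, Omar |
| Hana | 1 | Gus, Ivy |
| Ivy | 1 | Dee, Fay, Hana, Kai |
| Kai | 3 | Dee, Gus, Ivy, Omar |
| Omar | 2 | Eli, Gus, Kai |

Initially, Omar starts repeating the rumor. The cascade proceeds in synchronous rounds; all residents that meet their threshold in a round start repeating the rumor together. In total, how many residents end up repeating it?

Round 1 — Omar starts repeating the rumor (initial).
Round 2 — checking thresholds:
  Eli: 1 of 1 neighbours ≥ 1, starts repeating the rumor.
  Gus: 1 of 4 neighbours < 3, not yet.
  Kai: 1 of 4 neighbours < 3, not yet.
Round 3 — no new spreads; cascade stops.

2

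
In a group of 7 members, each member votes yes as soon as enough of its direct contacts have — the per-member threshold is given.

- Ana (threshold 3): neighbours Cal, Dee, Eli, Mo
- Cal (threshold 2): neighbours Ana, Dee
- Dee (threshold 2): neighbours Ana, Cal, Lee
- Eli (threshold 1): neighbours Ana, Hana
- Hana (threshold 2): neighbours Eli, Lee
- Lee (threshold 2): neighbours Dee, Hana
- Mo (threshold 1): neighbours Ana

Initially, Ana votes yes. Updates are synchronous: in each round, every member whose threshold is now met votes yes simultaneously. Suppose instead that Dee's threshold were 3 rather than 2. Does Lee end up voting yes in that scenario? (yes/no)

With Dee's threshold at 3:
Round 1 — Ana votes yes (initial).
Round 2 — checking thresholds:
  Cal: 1 of 2 neighbours < 2, below threshold.
  Dee: 1 of 3 neighbours < 3, below threshold.
  Eli: 1 of 2 neighbours ≥ 1, votes yes.
  Mo: 1 of 1 neighbours ≥ 1, votes yes.
Round 3 — no new yes votes; cascade stops.

no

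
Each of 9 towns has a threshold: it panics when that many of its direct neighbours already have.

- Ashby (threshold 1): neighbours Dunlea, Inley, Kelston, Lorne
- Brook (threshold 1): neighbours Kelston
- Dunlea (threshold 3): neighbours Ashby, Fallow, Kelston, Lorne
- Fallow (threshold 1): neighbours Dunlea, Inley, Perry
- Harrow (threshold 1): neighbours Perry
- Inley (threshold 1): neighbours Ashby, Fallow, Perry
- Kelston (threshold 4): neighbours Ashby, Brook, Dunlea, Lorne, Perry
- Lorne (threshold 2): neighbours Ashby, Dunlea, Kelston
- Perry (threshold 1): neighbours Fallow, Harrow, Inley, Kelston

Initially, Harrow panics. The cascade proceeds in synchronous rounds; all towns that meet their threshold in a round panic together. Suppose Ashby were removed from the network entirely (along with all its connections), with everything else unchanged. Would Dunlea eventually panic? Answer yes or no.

With Ashby removed:
Round 1 — Harrow panics (initial).
Round 2 — checking thresholds:
  Perry: 1 of 4 neighbours ≥ 1, panics.
Round 3 — checking thresholds:
  Fallow: 1 of 3 neighbours ≥ 1, panics.
  Inley: 1 of 2 neighbours ≥ 1, panics.
  Kelston: 1 of 4 neighbours < 4, below threshold.
Round 4 — no new panics; cascade stops.

no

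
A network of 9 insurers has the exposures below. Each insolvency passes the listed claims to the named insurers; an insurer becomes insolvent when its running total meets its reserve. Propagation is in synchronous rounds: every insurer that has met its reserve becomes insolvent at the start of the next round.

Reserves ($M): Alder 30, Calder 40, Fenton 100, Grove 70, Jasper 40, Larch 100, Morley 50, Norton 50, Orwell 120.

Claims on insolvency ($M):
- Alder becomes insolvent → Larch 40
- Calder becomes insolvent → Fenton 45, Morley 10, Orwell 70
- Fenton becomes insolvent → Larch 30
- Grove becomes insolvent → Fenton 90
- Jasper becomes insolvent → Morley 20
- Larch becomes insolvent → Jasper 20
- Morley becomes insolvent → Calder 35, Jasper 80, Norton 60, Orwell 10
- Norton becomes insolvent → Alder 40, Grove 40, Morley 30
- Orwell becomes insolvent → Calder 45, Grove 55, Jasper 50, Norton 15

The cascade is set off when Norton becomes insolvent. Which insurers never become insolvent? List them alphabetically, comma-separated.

Round 1 — Norton becomes insolvent (initial).
  Alder: +40 → 40 ≥ 30
  Grove: +40 → 40 < 70
  Morley: +30 → 30 < 50
Round 2 — Alder becomes insolvent.
  Larch: +40 → 40 < 100
No further insolvencies.

Calder, Fenton, Grove, Jasper, Larch, Morley, Orwell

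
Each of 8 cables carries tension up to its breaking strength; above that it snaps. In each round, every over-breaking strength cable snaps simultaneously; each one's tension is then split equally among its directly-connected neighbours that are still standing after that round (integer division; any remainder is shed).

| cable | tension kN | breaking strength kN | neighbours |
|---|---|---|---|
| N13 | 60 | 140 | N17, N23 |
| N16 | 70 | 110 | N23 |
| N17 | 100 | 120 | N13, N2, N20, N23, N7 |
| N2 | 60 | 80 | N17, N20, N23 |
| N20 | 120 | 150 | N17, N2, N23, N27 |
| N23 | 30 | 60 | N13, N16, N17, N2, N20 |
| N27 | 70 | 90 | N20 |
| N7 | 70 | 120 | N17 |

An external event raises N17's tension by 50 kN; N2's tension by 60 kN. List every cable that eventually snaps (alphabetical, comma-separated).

Round 1 — N17 at 150 > 120; N2 at 120 > 80. N17, N2 snap.
  N17 sheds 150 kN to N13, N20, N23, N7: 37 each (2 lost).
    N13: 60+37 = 97 ≤ 140
    N20: 120+37 = 157 > 150
    N23: 30+37 = 67 > 60
    N7: 70+37 = 107 ≤ 120
  N2 sheds 120 kN to N20, N23: 60 each.
    N20: 157+60 = 217 > 150
    N23: 67+60 = 127 > 60
Round 2 — N20, N23 snap.
  N20 sheds 217 kN to N27: 217 each.
    N27: 70+217 = 287 > 90
  N23 sheds 127 kN to N13, N16: 63 each (1 lost).
    N13: 97+63 = 160 > 140
    N16: 70+63 = 133 > 110
Round 3 — N13, N16, N27 snap.
  N13 sheds 160 kN: no online neighbours, lost.
  N16 sheds 133 kN: no online neighbours, lost.
  N27 sheds 287 kN: no online neighbours, lost.
No further breaks.

N13, N16, N17, N2, N20, N23, N27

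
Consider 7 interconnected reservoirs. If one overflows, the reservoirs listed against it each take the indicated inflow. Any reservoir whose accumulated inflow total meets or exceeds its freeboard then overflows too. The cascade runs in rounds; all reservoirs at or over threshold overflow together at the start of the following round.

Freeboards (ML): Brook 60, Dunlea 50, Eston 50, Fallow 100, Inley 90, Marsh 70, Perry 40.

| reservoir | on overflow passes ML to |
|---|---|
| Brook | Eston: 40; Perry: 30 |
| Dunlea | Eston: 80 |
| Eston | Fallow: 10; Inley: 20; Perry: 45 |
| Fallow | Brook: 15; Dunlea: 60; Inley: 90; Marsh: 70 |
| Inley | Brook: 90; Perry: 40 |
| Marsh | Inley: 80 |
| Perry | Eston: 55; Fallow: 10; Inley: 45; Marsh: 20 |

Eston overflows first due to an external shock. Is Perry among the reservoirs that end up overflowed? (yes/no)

Round 1 — Eston overflows (initial).
  Fallow: +10 → 10 < 100
  Inley: +20 → 20 < 90
  Perry: +45 → 45 ≥ 40
Round 2 — Perry overflows.
  Fallow: +10 → 20 < 100
  Inley: +45 → 65 < 90
  Marsh: +20 → 20 < 70
No further overflows.

yes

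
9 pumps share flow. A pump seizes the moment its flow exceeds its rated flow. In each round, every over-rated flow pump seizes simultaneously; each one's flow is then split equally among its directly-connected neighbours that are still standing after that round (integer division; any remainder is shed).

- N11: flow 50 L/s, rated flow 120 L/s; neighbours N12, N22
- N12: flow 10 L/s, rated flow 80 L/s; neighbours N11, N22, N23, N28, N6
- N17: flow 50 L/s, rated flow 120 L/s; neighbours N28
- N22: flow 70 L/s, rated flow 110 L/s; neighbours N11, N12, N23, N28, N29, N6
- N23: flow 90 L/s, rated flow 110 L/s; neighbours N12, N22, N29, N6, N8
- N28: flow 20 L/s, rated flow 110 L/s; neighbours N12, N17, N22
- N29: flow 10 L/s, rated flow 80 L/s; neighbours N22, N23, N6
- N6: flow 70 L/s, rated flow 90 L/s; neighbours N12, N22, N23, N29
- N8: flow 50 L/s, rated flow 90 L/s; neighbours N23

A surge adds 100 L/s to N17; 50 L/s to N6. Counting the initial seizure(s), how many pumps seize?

8

Round 1 — N17 at 150 > 120; N6 at 120 > 90. N17, N6 seize.
  N17 sheds 150 L/s to N28: 150 each.
    N28: 20+150 = 170 > 110
  N6 sheds 120 L/s to N12, N22, N23, N29: 30 each.
    N12: 10+30 = 40 ≤ 80
    N22: 70+30 = 100 ≤ 110
    N23: 90+30 = 120 > 110
    N29: 10+30 = 40 ≤ 80
Round 2 — N23, N28 seize.
  N23 sheds 120 L/s to N12, N22, N29, N8: 30 each.
    N12: 40+30 = 70 ≤ 80
    N22: 100+30 = 130 > 110
    N29: 40+30 = 70 ≤ 80
    N8: 50+30 = 80 ≤ 90
  N28 sheds 170 L/s to N12, N22: 85 each.
    N12: 70+85 = 155 > 80
    N22: 130+85 = 215 > 110
Round 3 — N12, N22 seize.
  N12 sheds 155 L/s to N11: 155 each.
    N11: 50+155 = 205 > 120
  N22 sheds 215 L/s to N11, N29: 107 each (1 lost).
    N11: 205+107 = 312 > 120
    N29: 70+107 = 177 > 80
Round 4 — N11, N29 seize.
  N11 sheds 312 L/s: no online neighbours, lost.
  N29 sheds 177 L/s: no online neighbours, lost.
No further seizures.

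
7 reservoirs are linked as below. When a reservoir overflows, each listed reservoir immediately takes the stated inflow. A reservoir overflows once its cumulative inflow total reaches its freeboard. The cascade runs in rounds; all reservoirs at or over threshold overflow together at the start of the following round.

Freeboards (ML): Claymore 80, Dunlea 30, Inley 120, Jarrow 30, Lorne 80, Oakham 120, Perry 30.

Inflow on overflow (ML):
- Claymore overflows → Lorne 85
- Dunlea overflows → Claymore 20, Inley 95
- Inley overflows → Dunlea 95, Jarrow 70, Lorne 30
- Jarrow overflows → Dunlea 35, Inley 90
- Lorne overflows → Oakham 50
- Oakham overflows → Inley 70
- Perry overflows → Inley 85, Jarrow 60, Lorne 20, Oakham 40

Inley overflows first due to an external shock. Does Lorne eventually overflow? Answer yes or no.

Round 1 — Inley overflows (initial).
  Dunlea: +95 → 95 ≥ 30
  Jarrow: +70 → 70 ≥ 30
  Lorne: +30 → 30 < 80
Round 2 — Dunlea, Jarrow overflow.
  Claymore: +20 → 20 < 80
No further overflows.

no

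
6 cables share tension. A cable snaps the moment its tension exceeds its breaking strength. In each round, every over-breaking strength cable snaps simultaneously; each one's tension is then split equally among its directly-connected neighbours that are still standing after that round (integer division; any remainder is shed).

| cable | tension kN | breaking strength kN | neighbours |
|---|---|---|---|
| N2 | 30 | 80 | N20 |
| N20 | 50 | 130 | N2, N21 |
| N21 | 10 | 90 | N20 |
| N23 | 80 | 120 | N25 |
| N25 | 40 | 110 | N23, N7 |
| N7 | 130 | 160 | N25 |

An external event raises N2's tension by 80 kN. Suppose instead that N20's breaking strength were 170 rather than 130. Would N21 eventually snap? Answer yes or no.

With N20's breaking strength at 170:
Round 1 — N2 at 110 > 80. N2 snaps.
  N2 sheds 110 kN to N20: 110 each.
    N20: 50+110 = 160 ≤ 170
No further breaks.

no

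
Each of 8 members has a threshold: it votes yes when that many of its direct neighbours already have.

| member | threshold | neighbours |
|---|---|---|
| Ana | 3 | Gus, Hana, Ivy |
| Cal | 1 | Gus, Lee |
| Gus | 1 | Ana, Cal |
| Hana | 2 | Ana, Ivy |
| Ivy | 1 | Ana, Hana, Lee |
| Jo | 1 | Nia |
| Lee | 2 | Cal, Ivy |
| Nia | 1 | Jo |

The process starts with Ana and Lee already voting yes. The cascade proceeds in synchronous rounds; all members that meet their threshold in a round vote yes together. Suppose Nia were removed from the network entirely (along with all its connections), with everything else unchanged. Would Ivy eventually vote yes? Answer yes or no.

With Nia removed:
Round 1 — Ana, Lee vote yes (initial).
Round 2 — checking thresholds:
  Cal: 1 of 2 neighbours ≥ 1, votes yes.
  Gus: 1 of 2 neighbours ≥ 1, votes yes.
  Hana: 1 of 2 neighbours < 2, below threshold.
  Ivy: 2 of 3 neighbours ≥ 1, votes yes.
Round 3 — checking thresholds:
  Hana: 2 of 2 neighbours ≥ 2, votes yes.
Round 4 — no new yes votes; cascade stops.

yes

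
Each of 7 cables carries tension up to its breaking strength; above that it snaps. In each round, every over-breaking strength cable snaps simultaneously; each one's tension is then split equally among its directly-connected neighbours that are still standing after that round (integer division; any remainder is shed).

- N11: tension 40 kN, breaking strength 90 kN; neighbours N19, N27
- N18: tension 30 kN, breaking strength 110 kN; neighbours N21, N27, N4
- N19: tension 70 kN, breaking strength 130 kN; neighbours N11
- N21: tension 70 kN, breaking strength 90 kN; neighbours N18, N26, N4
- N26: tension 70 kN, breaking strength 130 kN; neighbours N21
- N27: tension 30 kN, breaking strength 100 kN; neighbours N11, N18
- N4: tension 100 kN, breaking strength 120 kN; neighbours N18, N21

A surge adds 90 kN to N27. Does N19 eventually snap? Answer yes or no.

yes

Round 1 — N27 at 120 > 100. N27 snaps.
  N27 sheds 120 kN to N11, N18: 60 each.
    N11: 40+60 = 100 > 90
    N18: 30+60 = 90 ≤ 110
Round 2 — N11 snaps.
  N11 sheds 100 kN to N19: 100 each.
    N19: 70+100 = 170 > 130
Round 3 — N19 snaps.
  N19 sheds 170 kN: no online neighbours, lost.
No further breaks.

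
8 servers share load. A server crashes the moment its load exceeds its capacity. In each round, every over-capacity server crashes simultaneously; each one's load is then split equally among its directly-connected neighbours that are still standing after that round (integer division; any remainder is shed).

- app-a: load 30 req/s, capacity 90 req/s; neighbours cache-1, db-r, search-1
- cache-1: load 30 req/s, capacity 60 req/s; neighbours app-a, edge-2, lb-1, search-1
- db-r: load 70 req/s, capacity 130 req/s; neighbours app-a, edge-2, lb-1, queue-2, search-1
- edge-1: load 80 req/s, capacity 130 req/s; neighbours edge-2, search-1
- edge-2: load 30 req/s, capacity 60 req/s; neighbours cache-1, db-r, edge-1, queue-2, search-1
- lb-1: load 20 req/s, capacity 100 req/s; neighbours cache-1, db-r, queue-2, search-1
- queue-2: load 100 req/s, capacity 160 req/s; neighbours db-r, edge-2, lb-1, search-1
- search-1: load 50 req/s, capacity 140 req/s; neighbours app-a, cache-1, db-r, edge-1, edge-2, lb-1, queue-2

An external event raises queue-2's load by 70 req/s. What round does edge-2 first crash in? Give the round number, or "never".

2

Round 1 — queue-2 at 170 > 160. queue-2 crashes.
  queue-2 sheds 170 req/s to db-r, edge-2, lb-1, search-1: 42 each (2 lost).
    db-r: 70+42 = 112 ≤ 130
    edge-2: 30+42 = 72 > 60
    lb-1: 20+42 = 62 ≤ 100
    search-1: 50+42 = 92 ≤ 140
Round 2 — edge-2 crashes.
  edge-2 sheds 72 req/s to cache-1, db-r, edge-1, search-1: 18 each.
    cache-1: 30+18 = 48 ≤ 60
    db-r: 112+18 = 130 ≤ 130
    edge-1: 80+18 = 98 ≤ 130
    search-1: 92+18 = 110 ≤ 140
No further crashes.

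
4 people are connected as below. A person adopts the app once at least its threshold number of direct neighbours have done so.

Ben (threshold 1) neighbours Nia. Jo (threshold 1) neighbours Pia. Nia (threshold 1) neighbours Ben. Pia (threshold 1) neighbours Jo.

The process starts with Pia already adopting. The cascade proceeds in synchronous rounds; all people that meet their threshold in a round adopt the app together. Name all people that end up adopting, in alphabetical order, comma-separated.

Round 1 — Pia adopts the app (initial).
Round 2 — checking thresholds:
  Jo: 1 of 1 neighbours ≥ 1, adopts the app.
Round 3 — no new adoptions; cascade stops.

Jo, Pia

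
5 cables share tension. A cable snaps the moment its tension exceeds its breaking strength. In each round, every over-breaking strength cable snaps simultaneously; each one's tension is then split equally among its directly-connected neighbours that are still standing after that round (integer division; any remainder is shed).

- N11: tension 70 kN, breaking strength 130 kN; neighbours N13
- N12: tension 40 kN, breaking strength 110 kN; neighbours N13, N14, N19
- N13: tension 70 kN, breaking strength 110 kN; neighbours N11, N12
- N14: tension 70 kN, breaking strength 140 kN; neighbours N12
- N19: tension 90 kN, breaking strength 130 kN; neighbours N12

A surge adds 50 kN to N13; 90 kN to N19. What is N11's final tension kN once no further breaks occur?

130

Round 1 — N13 at 120 > 110; N19 at 180 > 130. N13, N19 snap.
  N13 sheds 120 kN to N11, N12: 60 each.
    N11: 70+60 = 130 ≤ 130
    N12: 40+60 = 100 ≤ 110
  N19 sheds 180 kN to N12: 180 each.
    N12: 100+180 = 280 > 110
Round 2 — N12 snaps.
  N12 sheds 280 kN to N14: 280 each.
    N14: 70+280 = 350 > 140
Round 3 — N14 snaps.
  N14 sheds 350 kN: no online neighbours, lost.
No further breaks.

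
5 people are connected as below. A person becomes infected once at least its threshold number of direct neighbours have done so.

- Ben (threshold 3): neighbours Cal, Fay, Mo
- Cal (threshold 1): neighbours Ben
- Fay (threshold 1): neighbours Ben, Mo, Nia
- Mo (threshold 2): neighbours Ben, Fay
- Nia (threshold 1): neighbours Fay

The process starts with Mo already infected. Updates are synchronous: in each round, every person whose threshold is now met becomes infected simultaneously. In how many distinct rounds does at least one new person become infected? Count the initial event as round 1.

Round 1 — Mo becomes infected (initial).
Round 2 — checking thresholds:
  Ben: 1 of 3 neighbours < 3, holds.
  Fay: 1 of 3 neighbours ≥ 1, becomes infected.
Round 3 — checking thresholds:
  Ben: 2 of 3 neighbours < 3, holds.
  Nia: 1 of 1 neighbours ≥ 1, becomes infected.
Round 4 — no new infections; cascade stops.

3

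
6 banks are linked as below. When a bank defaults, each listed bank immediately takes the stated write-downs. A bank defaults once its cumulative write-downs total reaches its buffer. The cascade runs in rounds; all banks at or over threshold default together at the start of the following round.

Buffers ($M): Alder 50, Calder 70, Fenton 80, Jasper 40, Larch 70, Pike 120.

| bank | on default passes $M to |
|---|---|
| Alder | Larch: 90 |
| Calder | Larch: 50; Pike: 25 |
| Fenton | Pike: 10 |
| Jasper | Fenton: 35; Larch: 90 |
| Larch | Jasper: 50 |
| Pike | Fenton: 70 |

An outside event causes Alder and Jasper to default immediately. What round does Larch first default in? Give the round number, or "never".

2

Round 1 — Alder, Jasper default (initial).
  Fenton: +35 → 35 < 80
  Larch: +90+90 → 180 ≥ 70
Round 2 — Larch defaults.
No further defaults.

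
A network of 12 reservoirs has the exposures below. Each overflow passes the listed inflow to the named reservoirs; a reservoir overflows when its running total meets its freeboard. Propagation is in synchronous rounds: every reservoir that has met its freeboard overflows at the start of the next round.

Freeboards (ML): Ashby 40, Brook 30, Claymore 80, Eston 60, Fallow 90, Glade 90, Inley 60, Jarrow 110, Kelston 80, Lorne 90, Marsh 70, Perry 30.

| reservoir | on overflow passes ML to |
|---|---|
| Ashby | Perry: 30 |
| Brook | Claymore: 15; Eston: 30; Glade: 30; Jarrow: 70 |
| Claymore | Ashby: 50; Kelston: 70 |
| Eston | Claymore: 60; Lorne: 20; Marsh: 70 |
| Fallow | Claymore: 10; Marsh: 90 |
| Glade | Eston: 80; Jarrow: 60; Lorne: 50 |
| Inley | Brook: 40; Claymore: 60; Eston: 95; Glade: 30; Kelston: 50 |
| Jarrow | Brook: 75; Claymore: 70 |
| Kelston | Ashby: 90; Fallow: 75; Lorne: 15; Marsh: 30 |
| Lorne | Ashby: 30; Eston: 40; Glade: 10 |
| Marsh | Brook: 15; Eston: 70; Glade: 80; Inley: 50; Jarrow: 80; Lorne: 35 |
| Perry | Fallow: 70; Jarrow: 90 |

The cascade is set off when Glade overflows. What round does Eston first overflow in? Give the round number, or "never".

2

Round 1 — Glade overflows (initial).
  Eston: +80 → 80 ≥ 60
  Jarrow: +60 → 60 < 110
  Lorne: +50 → 50 < 90
Round 2 — Eston overflows.
  Claymore: +60 → 60 < 80
  Lorne: +20 → 70 < 90
  Marsh: +70 → 70 ≥ 70
Round 3 — Marsh overflows.
  Brook: +15 → 15 < 30
  Inley: +50 → 50 < 60
  Jarrow: +80 → 140 ≥ 110
  Lorne: +35 → 105 ≥ 90
Round 4 — Jarrow, Lorne overflow.
  Ashby: +30 → 30 < 40
  Brook: +75 → 90 ≥ 30
  Claymore: +70 → 130 ≥ 80
Round 5 — Brook, Claymore overflow.
  Ashby: +50 → 80 ≥ 40
  Kelston: +70 → 70 < 80
Round 6 — Ashby overflows.
  Perry: +30 → 30 ≥ 30
Round 7 — Perry overflows.
  Fallow: +70 → 70 < 90
No further overflows.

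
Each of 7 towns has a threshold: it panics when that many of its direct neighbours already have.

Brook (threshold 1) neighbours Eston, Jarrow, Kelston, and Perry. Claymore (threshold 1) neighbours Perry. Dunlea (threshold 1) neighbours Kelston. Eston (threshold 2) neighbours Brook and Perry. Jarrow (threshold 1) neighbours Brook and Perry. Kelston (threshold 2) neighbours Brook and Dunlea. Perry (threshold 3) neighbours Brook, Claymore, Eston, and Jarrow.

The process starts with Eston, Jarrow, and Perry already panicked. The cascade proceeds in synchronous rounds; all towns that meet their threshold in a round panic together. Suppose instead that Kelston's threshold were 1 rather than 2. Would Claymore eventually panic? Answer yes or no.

With Kelston's threshold at 1:
Round 1 — Eston, Jarrow, Perry panic (initial).
Round 2 — checking thresholds:
  Brook: 3 of 4 neighbours ≥ 1, panics.
  Claymore: 1 of 1 neighbours ≥ 1, panics.
Round 3 — checking thresholds:
  Kelston: 1 of 2 neighbours ≥ 1, panics.
Round 4 — checking thresholds:
  Dunlea: 1 of 1 neighbours ≥ 1, panics.
Round 5 — no new panics; cascade stops.

yes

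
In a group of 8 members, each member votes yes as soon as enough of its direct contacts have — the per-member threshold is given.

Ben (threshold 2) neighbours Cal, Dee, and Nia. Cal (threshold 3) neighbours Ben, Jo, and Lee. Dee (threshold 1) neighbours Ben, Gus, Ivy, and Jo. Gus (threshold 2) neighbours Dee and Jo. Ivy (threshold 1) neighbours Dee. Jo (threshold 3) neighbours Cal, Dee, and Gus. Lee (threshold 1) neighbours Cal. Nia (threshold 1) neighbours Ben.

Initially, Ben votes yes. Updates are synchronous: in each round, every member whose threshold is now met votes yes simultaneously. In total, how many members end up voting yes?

Round 1 — Ben votes yes (initial).
Round 2 — checking thresholds:
  Cal: 1 of 3 neighbours < 3, not yet.
  Dee: 1 of 4 neighbours ≥ 1, votes yes.
  Nia: 1 of 1 neighbours ≥ 1, votes yes.
Round 3 — checking thresholds:
  Cal: 1 of 3 neighbours < 3, not yet.
  Gus: 1 of 2 neighbours < 2, not yet.
  Ivy: 1 of 1 neighbours ≥ 1, votes yes.
  Jo: 1 of 3 neighbours < 3, not yet.
Round 4 — no new yes votes; cascade stops.

4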